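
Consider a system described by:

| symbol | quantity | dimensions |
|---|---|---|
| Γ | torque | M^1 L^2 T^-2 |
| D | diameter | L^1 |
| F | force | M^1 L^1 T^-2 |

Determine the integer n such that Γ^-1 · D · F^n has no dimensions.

1

Balance the M exponent: (1)·n from F, plus −(1) + (0) = -1 from the rest, must sum to zero.
n − 1 = 0, so n = 1.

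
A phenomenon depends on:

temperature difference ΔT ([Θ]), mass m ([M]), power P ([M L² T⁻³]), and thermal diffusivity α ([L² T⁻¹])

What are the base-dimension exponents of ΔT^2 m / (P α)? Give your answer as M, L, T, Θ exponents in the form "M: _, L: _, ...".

Collect each base-dimension exponent across the product:
  M: 2·(0) + (1) − (1) − (0) = 0
  L: 2·(0) + (0) − (2) − (2) = -4
  T: 2·(0) + (0) − (-3) − (-1) = 4
  Θ: 2·(1) + (0) − (0) − (0) = 2
So the dimensions are [L⁻⁴ T⁴ Θ²].

M: 0, L: -4, T: 4, Θ: 2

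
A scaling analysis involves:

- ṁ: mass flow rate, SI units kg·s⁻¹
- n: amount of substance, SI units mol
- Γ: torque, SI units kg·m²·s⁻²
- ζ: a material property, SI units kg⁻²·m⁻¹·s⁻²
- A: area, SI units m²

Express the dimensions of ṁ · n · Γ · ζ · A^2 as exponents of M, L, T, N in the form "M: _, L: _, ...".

Collect each base-dimension exponent across the product:
  M: (1) + (0) + (1) + (-2) + 2·(0) = 0
  L: (0) + (0) + (2) + (-1) + 2·(2) = 5
  T: (-1) + (0) + (-2) + (-2) + 2·(0) = -5
  N: (0) + (1) + (0) + (0) + 2·(0) = 1
So the dimensions are [L⁵ T⁻⁵ N].

M: 0, L: 5, T: -5, N: 1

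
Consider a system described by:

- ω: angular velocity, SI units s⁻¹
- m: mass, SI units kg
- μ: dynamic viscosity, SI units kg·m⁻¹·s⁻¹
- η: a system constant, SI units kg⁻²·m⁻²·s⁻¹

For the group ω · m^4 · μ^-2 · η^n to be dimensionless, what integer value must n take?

Balance the M exponent: (-2)·n from η, plus (0) + 4·(1) − 2·(1) = 2 from the rest, must sum to zero.
-2n + 2 = 0, so n = 1.

1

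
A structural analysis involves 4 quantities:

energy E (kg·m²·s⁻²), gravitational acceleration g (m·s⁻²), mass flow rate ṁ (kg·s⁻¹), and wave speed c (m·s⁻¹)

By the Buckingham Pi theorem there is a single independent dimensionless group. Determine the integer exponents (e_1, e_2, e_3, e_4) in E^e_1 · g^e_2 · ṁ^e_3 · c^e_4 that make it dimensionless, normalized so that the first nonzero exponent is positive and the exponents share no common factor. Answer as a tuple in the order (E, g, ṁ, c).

(1, 1, -1, -3)

M: e_1·(1) + e_2·(0) + e_3·(1) + e_4·(0) = 0
L: e_1·(2) + e_2·(1) + e_3·(0) + e_4·(1) = 0
T: e_1·(-2) + e_2·(-2) + e_3·(-1) + e_4·(-1) = 0
Solving this homogeneous linear system for the smallest-integer solution (first nonzero entry positive) gives (1, 1, -1, -3).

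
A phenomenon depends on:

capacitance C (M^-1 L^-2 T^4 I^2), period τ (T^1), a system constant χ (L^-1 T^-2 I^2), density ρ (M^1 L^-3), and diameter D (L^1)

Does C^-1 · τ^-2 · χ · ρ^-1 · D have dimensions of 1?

Sum the exponent of each base dimension across the product:
  M: −[C]_M − 2·[τ]_M + [χ]_M − [ρ]_M + [D]_M = −(-1) − 2·(0) + (0) − (1) + (0) = 0
  L: −[C]_L − 2·[τ]_L + [χ]_L − [ρ]_L + [D]_L = −(-2) − 2·(0) + (-1) − (-3) + (1) = 5
  T: −[C]_T − 2·[τ]_T + [χ]_T − [ρ]_T + [D]_T = −(4) − 2·(1) + (-2) − (0) + (0) = -8
  I: −[C]_I − 2·[τ]_I + [χ]_I − [ρ]_I + [D]_I = −(2) − 2·(0) + (2) − (0) + (0) = 0
Net dimensions [L⁵ T⁻⁸] ≠ [1] — not dimensionless.

no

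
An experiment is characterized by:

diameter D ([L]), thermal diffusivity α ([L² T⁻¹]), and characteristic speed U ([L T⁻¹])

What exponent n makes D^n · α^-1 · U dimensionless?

1

Balance the L exponent: (1)·n from D, plus −(2) + (1) = -1 from the rest, must sum to zero.
n − 1 = 0, so n = 1.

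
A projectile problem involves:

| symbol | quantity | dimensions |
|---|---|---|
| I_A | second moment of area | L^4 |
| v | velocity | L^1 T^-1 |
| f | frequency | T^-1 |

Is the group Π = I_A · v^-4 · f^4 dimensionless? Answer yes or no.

Sum the exponent of each base dimension across the product:
  L: [I_A]_L − 4·[v]_L + 4·[f]_L = (4) − 4·(1) + 4·(0) = 0
  T: [I_A]_T − 4·[v]_T + 4·[f]_T = (0) − 4·(-1) + 4·(-1) = 0
All base exponents vanish — dimensionless.

yes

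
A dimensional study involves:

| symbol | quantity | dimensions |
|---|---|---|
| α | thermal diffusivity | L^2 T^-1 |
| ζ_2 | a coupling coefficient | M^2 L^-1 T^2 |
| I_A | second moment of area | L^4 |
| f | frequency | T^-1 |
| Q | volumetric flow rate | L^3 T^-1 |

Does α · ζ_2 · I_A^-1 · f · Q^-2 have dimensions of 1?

Sum the exponent of each base dimension across the product:
  M: [α]_M + [ζ_2]_M − [I_A]_M + [f]_M − 2·[Q]_M = (0) + (2) − (0) + (0) − 2·(0) = 2
  L: [α]_L + [ζ_2]_L − [I_A]_L + [f]_L − 2·[Q]_L = (2) + (-1) − (4) + (0) − 2·(3) = -9
  T: [α]_T + [ζ_2]_T − [I_A]_T + [f]_T − 2·[Q]_T = (-1) + (2) − (0) + (-1) − 2·(-1) = 2
Net dimensions [M² L⁻⁹ T²] ≠ [1] — not dimensionless.

no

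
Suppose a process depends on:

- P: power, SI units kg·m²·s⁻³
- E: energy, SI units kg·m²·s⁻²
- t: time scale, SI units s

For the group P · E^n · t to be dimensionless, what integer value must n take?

-1

Balance the M exponent: (1)·n from E, plus (1) + (0) = 1 from the rest, must sum to zero.
n + 1 = 0, so n = -1.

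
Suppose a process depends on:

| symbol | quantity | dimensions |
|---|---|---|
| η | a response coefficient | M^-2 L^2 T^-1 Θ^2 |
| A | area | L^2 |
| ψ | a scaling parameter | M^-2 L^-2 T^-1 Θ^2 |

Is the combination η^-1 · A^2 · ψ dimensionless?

yes

Sum the exponent of each base dimension across the product:
  M: −[η]_M + 2·[A]_M + [ψ]_M = −(-2) + 2·(0) + (-2) = 0
  L: −[η]_L + 2·[A]_L + [ψ]_L = −(2) + 2·(2) + (-2) = 0
  T: −[η]_T + 2·[A]_T + [ψ]_T = −(-1) + 2·(0) + (-1) = 0
  Θ: −[η]_Θ + 2·[A]_Θ + [ψ]_Θ = −(2) + 2·(0) + (2) = 0
All base exponents vanish — dimensionless.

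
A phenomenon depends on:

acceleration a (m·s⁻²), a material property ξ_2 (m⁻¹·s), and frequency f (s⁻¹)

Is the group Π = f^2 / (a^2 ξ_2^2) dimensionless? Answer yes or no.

yes

Sum the exponent of each base dimension across the product:
  L: −2·[a]_L − 2·[ξ_2]_L + 2·[f]_L = −2·(1) − 2·(-1) + 2·(0) = 0
  T: −2·[a]_T − 2·[ξ_2]_T + 2·[f]_T = −2·(-2) − 2·(1) + 2·(-1) = 0
All base exponents vanish — dimensionless.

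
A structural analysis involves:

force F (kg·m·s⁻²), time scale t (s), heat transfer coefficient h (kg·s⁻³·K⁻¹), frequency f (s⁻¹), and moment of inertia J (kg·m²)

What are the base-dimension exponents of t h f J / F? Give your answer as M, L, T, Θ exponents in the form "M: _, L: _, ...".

Collect each base-dimension exponent across the product:
  M: −(1) + (0) + (1) + (0) + (1) = 1
  L: −(1) + (0) + (0) + (0) + (2) = 1
  T: −(-2) + (1) + (-3) + (-1) + (0) = -1
  Θ: −(0) + (0) + (-1) + (0) + (0) = -1
So the dimensions are [M L T⁻¹ Θ⁻¹].

M: 1, L: 1, T: -1, Θ: -1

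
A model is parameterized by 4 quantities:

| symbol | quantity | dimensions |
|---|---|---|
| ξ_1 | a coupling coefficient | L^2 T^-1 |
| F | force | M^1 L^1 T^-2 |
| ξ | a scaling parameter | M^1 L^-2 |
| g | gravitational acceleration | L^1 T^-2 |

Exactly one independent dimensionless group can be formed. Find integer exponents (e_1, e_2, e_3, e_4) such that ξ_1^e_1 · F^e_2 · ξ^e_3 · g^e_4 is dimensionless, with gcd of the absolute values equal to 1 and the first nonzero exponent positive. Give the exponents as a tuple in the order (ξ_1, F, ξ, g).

(4, -3, 3, 1)

M: e_1·(0) + e_2·(1) + e_3·(1) + e_4·(0) = 0
L: e_1·(2) + e_2·(1) + e_3·(-2) + e_4·(1) = 0
T: e_1·(-1) + e_2·(-2) + e_3·(0) + e_4·(-2) = 0
Solving this homogeneous linear system for the smallest-integer solution (first nonzero entry positive) gives (4, -3, 3, 1).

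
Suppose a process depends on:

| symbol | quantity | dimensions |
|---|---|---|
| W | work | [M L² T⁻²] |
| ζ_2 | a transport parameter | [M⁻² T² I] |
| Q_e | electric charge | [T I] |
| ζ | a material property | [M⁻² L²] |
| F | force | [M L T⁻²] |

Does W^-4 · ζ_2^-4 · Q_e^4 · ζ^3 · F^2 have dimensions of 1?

Sum the exponent of each base dimension across the product:
  M: −4·[W]_M − 4·[ζ_2]_M + 4·[Q_e]_M + 3·[ζ]_M + 2·[F]_M = −4·(1) − 4·(-2) + 4·(0) + 3·(-2) + 2·(1) = 0
  L: −4·[W]_L − 4·[ζ_2]_L + 4·[Q_e]_L + 3·[ζ]_L + 2·[F]_L = −4·(2) − 4·(0) + 4·(0) + 3·(2) + 2·(1) = 0
  T: −4·[W]_T − 4·[ζ_2]_T + 4·[Q_e]_T + 3·[ζ]_T + 2·[F]_T = −4·(-2) − 4·(2) + 4·(1) + 3·(0) + 2·(-2) = 0
  I: −4·[W]_I − 4·[ζ_2]_I + 4·[Q_e]_I + 3·[ζ]_I + 2·[F]_I = −4·(0) − 4·(1) + 4·(1) + 3·(0) + 2·(0) = 0
All base exponents vanish — dimensionless.

yes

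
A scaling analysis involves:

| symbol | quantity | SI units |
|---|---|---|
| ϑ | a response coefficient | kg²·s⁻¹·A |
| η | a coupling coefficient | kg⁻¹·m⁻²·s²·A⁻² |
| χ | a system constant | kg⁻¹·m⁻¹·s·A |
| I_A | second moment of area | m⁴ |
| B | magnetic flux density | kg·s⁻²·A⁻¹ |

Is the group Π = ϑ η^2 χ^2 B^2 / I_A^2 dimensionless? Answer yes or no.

Sum the exponent of each base dimension across the product:
  M: [ϑ]_M + 2·[η]_M + 2·[χ]_M − 2·[I_A]_M + 2·[B]_M = (2) + 2·(-1) + 2·(-1) − 2·(0) + 2·(1) = 0
  L: [ϑ]_L + 2·[η]_L + 2·[χ]_L − 2·[I_A]_L + 2·[B]_L = (0) + 2·(-2) + 2·(-1) − 2·(4) + 2·(0) = -14
  T: [ϑ]_T + 2·[η]_T + 2·[χ]_T − 2·[I_A]_T + 2·[B]_T = (-1) + 2·(2) + 2·(1) − 2·(0) + 2·(-2) = 1
  I: [ϑ]_I + 2·[η]_I + 2·[χ]_I − 2·[I_A]_I + 2·[B]_I = (1) + 2·(-2) + 2·(1) − 2·(0) + 2·(-1) = -3
Net dimensions [L⁻¹⁴ T I⁻³] ≠ [1] — not dimensionless.

no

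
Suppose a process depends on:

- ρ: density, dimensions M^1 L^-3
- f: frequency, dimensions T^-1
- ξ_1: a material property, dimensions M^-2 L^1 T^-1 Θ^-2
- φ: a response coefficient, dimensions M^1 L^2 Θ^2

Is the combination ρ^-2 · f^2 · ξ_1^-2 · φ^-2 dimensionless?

yes

Sum the exponent of each base dimension across the product:
  M: −2·[ρ]_M + 2·[f]_M − 2·[ξ_1]_M − 2·[φ]_M = −2·(1) + 2·(0) − 2·(-2) − 2·(1) = 0
  L: −2·[ρ]_L + 2·[f]_L − 2·[ξ_1]_L − 2·[φ]_L = −2·(-3) + 2·(0) − 2·(1) − 2·(2) = 0
  T: −2·[ρ]_T + 2·[f]_T − 2·[ξ_1]_T − 2·[φ]_T = −2·(0) + 2·(-1) − 2·(-1) − 2·(0) = 0
  Θ: −2·[ρ]_Θ + 2·[f]_Θ − 2·[ξ_1]_Θ − 2·[φ]_Θ = −2·(0) + 2·(0) − 2·(-2) − 2·(2) = 0
All base exponents vanish — dimensionless.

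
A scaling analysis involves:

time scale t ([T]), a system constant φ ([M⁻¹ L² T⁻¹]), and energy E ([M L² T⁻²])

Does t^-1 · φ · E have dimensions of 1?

Sum the exponent of each base dimension across the product:
  M: −[t]_M + [φ]_M + [E]_M = −(0) + (-1) + (1) = 0
  L: −[t]_L + [φ]_L + [E]_L = −(0) + (2) + (2) = 4
  T: −[t]_T + [φ]_T + [E]_T = −(1) + (-1) + (-2) = -4
Net dimensions [L⁴ T⁻⁴] ≠ [1] — not dimensionless.

no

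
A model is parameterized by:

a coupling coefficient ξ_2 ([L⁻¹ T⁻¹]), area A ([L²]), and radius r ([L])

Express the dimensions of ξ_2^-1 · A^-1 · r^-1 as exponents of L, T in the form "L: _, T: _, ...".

L: -2, T: 1

Collect each base-dimension exponent across the product:
  L: −(-1) − (2) − (1) = -2
  T: −(-1) − (0) − (0) = 1
So the dimensions are [L⁻² T].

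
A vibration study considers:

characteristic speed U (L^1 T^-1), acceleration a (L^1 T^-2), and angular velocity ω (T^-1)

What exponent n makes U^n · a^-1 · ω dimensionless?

1

Balance the L exponent: (1)·n from U, plus −(1) + (0) = -1 from the rest, must sum to zero.
n − 1 = 0, so n = 1.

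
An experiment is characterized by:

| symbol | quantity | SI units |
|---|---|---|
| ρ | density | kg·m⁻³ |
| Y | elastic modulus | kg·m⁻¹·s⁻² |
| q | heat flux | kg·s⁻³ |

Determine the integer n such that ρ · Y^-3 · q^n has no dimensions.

2

Balance the M exponent: (1)·n from q, plus (1) − 3·(1) = -2 from the rest, must sum to zero.
n − 2 = 0, so n = 2.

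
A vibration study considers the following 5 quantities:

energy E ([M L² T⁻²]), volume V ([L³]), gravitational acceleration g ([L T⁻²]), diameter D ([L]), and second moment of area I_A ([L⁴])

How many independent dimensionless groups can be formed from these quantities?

There are 5 variables and 3 base dimensions (M, L, T).
The dimension matrix has rank 3.
Independent dimensionless groups: 5 − 3 = 2.

2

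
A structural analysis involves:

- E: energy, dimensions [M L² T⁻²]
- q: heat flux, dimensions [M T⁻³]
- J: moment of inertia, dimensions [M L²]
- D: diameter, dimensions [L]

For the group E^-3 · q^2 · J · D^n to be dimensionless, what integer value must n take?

4

Balance the L exponent: (1)·n from D, plus −3·(2) + 2·(0) + (2) = -4 from the rest, must sum to zero.
n − 4 = 0, so n = 4.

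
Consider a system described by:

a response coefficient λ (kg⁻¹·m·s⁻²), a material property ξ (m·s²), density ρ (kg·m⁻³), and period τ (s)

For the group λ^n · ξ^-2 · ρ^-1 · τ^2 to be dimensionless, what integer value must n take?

Balance the M exponent: (-1)·n from λ, plus −2·(0) − (1) + 2·(0) = -1 from the rest, must sum to zero.
−n − 1 = 0, so n = -1.

-1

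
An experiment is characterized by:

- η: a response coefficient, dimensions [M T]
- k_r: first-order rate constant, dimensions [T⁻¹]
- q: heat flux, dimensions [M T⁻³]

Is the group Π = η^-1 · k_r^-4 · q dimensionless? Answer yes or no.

yes

Sum the exponent of each base dimension across the product:
  M: −[η]_M − 4·[k_r]_M + [q]_M = −(1) − 4·(0) + (1) = 0
  L: −[η]_L − 4·[k_r]_L + [q]_L = −(0) − 4·(0) + (0) = 0
  T: −[η]_T − 4·[k_r]_T + [q]_T = −(1) − 4·(-1) + (-3) = 0
All base exponents vanish — dimensionless.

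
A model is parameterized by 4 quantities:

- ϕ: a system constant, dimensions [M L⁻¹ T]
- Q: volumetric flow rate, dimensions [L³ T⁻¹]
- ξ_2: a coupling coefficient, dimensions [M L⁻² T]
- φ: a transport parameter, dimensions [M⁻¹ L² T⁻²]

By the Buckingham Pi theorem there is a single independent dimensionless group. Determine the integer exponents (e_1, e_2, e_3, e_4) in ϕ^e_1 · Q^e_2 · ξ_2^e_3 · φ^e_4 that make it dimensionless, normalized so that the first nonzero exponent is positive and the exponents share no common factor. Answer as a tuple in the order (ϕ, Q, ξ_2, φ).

M: e_1·(1) + e_2·(0) + e_3·(1) + e_4·(-1) = 0
L: e_1·(-1) + e_2·(3) + e_3·(-2) + e_4·(2) = 0
T: e_1·(1) + e_2·(-1) + e_3·(1) + e_4·(-2) = 0
Solving this homogeneous linear system for the smallest-integer solution (first nonzero entry positive) gives (3, -1, -2, 1).

(3, -1, -2, 1)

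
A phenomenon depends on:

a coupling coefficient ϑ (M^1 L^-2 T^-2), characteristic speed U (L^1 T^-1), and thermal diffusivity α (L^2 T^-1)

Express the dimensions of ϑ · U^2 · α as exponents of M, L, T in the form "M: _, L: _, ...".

M: 1, L: 2, T: -5

Collect each base-dimension exponent across the product:
  M: (1) + 2·(0) + (0) = 1
  L: (-2) + 2·(1) + (2) = 2
  T: (-2) + 2·(-1) + (-1) = -5
So the dimensions are [M L² T⁻⁵].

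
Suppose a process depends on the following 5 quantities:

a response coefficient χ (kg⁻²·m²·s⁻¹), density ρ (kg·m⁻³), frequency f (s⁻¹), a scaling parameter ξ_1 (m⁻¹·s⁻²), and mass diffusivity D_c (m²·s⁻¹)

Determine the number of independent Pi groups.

There are 5 variables and 3 base dimensions (M, L, T).
The dimension matrix has rank 3.
Independent dimensionless groups: 5 − 3 = 2.

2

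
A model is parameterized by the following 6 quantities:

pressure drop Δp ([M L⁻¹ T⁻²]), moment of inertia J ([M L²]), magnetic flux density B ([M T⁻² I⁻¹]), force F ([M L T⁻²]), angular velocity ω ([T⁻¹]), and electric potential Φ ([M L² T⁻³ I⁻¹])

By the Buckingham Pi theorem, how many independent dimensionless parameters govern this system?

2

There are 6 variables and 4 base dimensions (M, L, T, I).
The dimension matrix has rank 4.
Independent dimensionless groups: 6 − 4 = 2.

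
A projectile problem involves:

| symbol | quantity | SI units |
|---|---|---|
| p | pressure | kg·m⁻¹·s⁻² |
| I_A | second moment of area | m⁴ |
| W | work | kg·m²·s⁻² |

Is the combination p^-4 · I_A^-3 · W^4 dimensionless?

Sum the exponent of each base dimension across the product:
  M: −4·[p]_M − 3·[I_A]_M + 4·[W]_M = −4·(1) − 3·(0) + 4·(1) = 0
  L: −4·[p]_L − 3·[I_A]_L + 4·[W]_L = −4·(-1) − 3·(4) + 4·(2) = 0
  T: −4·[p]_T − 3·[I_A]_T + 4·[W]_T = −4·(-2) − 3·(0) + 4·(-2) = 0
All base exponents vanish — dimensionless.

yes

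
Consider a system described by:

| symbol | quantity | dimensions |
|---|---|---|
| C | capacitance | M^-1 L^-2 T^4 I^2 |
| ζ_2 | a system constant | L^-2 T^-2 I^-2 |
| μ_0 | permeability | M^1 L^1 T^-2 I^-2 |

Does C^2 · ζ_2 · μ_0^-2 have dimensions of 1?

no

Sum the exponent of each base dimension across the product:
  M: 2·[C]_M + [ζ_2]_M − 2·[μ_0]_M = 2·(-1) + (0) − 2·(1) = -4
  L: 2·[C]_L + [ζ_2]_L − 2·[μ_0]_L = 2·(-2) + (-2) − 2·(1) = -8
  T: 2·[C]_T + [ζ_2]_T − 2·[μ_0]_T = 2·(4) + (-2) − 2·(-2) = 10
  I: 2·[C]_I + [ζ_2]_I − 2·[μ_0]_I = 2·(2) + (-2) − 2·(-2) = 6
Net dimensions [M⁻⁴ L⁻⁸ T¹⁰ I⁶] ≠ [1] — not dimensionless.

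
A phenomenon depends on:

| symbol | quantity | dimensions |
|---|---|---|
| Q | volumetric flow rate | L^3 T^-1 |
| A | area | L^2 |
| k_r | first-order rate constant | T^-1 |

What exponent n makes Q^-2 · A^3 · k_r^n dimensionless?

2

Balance the T exponent: (-1)·n from k_r, plus −2·(-1) + 3·(0) = 2 from the rest, must sum to zero.
−n + 2 = 0, so n = 2.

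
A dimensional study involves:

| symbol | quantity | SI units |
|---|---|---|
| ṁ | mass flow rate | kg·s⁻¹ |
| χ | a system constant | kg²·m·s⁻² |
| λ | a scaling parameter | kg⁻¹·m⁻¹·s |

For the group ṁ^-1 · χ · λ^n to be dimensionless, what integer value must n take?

Balance the M exponent: (-1)·n from λ, plus −(1) + (2) = 1 from the rest, must sum to zero.
−n + 1 = 0, so n = 1.

1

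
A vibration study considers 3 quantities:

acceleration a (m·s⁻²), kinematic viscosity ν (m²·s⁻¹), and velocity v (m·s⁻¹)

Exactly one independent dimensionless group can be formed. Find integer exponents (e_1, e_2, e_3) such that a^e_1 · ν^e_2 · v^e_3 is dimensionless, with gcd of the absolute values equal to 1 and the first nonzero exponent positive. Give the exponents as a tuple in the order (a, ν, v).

(1, 1, -3)

L: e_1·(1) + e_2·(2) + e_3·(1) = 0
T: e_1·(-2) + e_2·(-1) + e_3·(-1) = 0
Solving this homogeneous linear system for the smallest-integer solution (first nonzero entry positive) gives (1, 1, -3).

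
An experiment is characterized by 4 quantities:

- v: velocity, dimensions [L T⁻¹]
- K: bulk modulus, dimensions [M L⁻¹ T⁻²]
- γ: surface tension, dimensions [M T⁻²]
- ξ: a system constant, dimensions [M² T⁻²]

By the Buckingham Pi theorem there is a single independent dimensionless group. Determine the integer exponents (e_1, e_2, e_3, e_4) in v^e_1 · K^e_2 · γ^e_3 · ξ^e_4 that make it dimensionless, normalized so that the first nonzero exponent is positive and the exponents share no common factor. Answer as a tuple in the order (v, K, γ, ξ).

M: e_1·(0) + e_2·(1) + e_3·(1) + e_4·(2) = 0
L: e_1·(1) + e_2·(-1) + e_3·(0) + e_4·(0) = 0
T: e_1·(-1) + e_2·(-2) + e_3·(-2) + e_4·(-2) = 0
Solving this homogeneous linear system for the smallest-integer solution (first nonzero entry positive) gives (2, 2, -4, 1).

(2, 2, -4, 1)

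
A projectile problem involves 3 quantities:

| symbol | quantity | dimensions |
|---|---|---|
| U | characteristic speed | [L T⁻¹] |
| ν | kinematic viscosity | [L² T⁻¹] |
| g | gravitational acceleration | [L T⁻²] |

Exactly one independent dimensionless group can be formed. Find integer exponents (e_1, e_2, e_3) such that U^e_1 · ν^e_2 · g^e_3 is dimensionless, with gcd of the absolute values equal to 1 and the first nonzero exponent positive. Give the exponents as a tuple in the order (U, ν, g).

L: e_1·(1) + e_2·(2) + e_3·(1) = 0
T: e_1·(-1) + e_2·(-1) + e_3·(-2) = 0
Solving this homogeneous linear system for the smallest-integer solution (first nonzero entry positive) gives (3, -1, -1).

(3, -1, -1)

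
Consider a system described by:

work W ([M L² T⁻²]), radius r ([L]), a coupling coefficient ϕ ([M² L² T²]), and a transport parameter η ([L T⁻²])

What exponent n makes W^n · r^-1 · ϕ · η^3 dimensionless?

-2

Balance the M exponent: (1)·n from W, plus −(0) + (2) + 3·(0) = 2 from the rest, must sum to zero.
n + 2 = 0, so n = -2.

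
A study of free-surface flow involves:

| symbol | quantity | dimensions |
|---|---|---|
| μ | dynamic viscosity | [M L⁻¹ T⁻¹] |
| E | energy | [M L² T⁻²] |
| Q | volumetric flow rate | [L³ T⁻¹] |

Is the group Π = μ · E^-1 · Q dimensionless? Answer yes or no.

yes

Sum the exponent of each base dimension across the product:
  M: [μ]_M − [E]_M + [Q]_M = (1) − (1) + (0) = 0
  L: [μ]_L − [E]_L + [Q]_L = (-1) − (2) + (3) = 0
  T: [μ]_T − [E]_T + [Q]_T = (-1) − (-2) + (-1) = 0
All base exponents vanish — dimensionless.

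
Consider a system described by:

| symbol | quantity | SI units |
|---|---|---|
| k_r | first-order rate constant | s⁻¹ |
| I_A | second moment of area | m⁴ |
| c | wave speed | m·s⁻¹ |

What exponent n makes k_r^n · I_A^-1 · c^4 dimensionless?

-4

Balance the T exponent: (-1)·n from k_r, plus −(0) + 4·(-1) = -4 from the rest, must sum to zero.
−n − 4 = 0, so n = -4.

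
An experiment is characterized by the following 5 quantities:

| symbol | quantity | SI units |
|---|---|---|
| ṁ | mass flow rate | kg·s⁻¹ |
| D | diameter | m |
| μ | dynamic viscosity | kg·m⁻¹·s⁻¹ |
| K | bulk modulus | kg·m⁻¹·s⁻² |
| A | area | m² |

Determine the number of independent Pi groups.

2

There are 5 variables and 3 base dimensions (M, L, T).
The dimension matrix has rank 3.
Independent dimensionless groups: 5 − 3 = 2.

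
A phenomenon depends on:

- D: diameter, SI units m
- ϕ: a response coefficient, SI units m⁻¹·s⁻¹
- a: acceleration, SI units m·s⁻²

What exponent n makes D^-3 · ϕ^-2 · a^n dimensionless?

Balance the L exponent: (1)·n from a, plus −3·(1) − 2·(-1) = -1 from the rest, must sum to zero.
n − 1 = 0, so n = 1.

1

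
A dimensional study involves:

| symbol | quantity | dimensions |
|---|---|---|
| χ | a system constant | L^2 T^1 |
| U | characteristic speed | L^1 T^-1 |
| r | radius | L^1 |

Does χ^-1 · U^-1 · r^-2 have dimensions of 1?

no

Sum the exponent of each base dimension across the product:
  L: −[χ]_L − [U]_L − 2·[r]_L = −(2) − (1) − 2·(1) = -5
  T: −[χ]_T − [U]_T − 2·[r]_T = −(1) − (-1) − 2·(0) = 0
Net dimensions [L⁻⁵] ≠ [1] — not dimensionless.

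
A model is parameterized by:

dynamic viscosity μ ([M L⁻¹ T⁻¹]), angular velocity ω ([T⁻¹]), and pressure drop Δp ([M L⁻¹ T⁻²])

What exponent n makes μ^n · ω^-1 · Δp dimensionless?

Balance the M exponent: (1)·n from μ, plus −(0) + (1) = 1 from the rest, must sum to zero.
n + 1 = 0, so n = -1.

-1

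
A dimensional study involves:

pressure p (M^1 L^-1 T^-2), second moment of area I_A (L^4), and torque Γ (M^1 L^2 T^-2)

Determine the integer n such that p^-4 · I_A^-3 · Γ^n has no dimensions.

Balance the M exponent: (1)·n from Γ, plus −4·(1) − 3·(0) = -4 from the rest, must sum to zero.
n − 4 = 0, so n = 4.

4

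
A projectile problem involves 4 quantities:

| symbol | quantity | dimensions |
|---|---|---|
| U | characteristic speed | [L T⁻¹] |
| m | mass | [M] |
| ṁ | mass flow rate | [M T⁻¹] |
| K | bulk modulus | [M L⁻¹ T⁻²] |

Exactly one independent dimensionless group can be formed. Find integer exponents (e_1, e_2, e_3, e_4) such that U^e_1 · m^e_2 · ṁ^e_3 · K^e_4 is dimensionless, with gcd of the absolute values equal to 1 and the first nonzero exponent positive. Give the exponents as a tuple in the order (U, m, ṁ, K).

M: e_1·(0) + e_2·(1) + e_3·(1) + e_4·(1) = 0
L: e_1·(1) + e_2·(0) + e_3·(0) + e_4·(-1) = 0
T: e_1·(-1) + e_2·(0) + e_3·(-1) + e_4·(-2) = 0
Solving this homogeneous linear system for the smallest-integer solution (first nonzero entry positive) gives (1, 2, -3, 1).

(1, 2, -3, 1)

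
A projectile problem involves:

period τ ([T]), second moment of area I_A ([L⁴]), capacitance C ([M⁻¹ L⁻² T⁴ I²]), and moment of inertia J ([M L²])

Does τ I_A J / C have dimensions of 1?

Sum the exponent of each base dimension across the product:
  M: [τ]_M + [I_A]_M − [C]_M + [J]_M = (0) + (0) − (-1) + (1) = 2
  L: [τ]_L + [I_A]_L − [C]_L + [J]_L = (0) + (4) − (-2) + (2) = 8
  T: [τ]_T + [I_A]_T − [C]_T + [J]_T = (1) + (0) − (4) + (0) = -3
  I: [τ]_I + [I_A]_I − [C]_I + [J]_I = (0) + (0) − (2) + (0) = -2
Net dimensions [M² L⁸ T⁻³ I⁻²] ≠ [1] — not dimensionless.

no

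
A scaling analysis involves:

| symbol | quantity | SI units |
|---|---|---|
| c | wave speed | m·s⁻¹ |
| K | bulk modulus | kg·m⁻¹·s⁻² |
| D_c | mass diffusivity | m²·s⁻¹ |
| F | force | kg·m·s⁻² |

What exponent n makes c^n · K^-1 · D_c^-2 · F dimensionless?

2

Balance the L exponent: (1)·n from c, plus −(-1) − 2·(2) + (1) = -2 from the rest, must sum to zero.
n − 2 = 0, so n = 2.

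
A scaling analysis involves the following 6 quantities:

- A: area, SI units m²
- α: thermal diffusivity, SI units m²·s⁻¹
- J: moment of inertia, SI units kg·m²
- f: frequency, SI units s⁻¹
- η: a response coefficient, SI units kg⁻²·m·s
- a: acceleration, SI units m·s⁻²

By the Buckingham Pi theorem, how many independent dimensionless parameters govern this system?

3

There are 6 variables and 3 base dimensions (M, L, T).
The dimension matrix has rank 3.
Independent dimensionless groups: 6 − 3 = 3.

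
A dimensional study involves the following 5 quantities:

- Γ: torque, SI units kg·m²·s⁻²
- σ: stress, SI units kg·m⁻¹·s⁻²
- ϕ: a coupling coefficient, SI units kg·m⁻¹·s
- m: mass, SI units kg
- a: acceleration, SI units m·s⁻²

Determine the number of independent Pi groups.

There are 5 variables and 3 base dimensions (M, L, T).
The dimension matrix has rank 3.
Independent dimensionless groups: 5 − 3 = 2.

2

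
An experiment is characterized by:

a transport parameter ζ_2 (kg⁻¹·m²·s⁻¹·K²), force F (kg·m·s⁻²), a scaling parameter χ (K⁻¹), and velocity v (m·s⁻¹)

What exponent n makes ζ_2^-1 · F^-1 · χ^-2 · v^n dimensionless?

3

Balance the L exponent: (1)·n from v, plus −(2) − (1) − 2·(0) = -3 from the rest, must sum to zero.
n − 3 = 0, so n = 3.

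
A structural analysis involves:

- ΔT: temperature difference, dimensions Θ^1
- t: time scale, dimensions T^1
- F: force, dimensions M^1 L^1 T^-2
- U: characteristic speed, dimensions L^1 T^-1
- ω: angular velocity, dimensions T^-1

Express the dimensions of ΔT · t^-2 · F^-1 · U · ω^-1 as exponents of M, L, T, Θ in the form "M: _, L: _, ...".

M: -1, L: 0, T: 0, Θ: 1

Collect each base-dimension exponent across the product:
  M: (0) − 2·(0) − (1) + (0) − (0) = -1
  L: (0) − 2·(0) − (1) + (1) − (0) = 0
  T: (0) − 2·(1) − (-2) + (-1) − (-1) = 0
  Θ: (1) − 2·(0) − (0) + (0) − (0) = 1
So the dimensions are [M⁻¹ Θ].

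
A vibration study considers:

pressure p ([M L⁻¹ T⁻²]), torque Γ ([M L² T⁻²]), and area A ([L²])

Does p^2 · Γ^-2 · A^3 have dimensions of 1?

yes

Sum the exponent of each base dimension across the product:
  M: 2·[p]_M − 2·[Γ]_M + 3·[A]_M = 2·(1) − 2·(1) + 3·(0) = 0
  L: 2·[p]_L − 2·[Γ]_L + 3·[A]_L = 2·(-1) − 2·(2) + 3·(2) = 0
  T: 2·[p]_T − 2·[Γ]_T + 3·[A]_T = 2·(-2) − 2·(-2) + 3·(0) = 0
All base exponents vanish — dimensionless.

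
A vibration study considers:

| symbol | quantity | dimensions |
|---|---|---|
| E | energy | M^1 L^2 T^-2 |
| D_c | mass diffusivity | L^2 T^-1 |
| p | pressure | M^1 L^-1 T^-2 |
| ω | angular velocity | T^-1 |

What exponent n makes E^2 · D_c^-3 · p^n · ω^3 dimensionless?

Balance the M exponent: (1)·n from p, plus 2·(1) − 3·(0) + 3·(0) = 2 from the rest, must sum to zero.
n + 2 = 0, so n = -2.

-2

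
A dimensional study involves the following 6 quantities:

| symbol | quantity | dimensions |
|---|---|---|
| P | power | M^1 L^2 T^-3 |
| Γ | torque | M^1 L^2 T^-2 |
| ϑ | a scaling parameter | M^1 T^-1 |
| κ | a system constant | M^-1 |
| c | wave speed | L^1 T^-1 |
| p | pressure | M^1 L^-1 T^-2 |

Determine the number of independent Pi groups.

3

There are 6 variables and 3 base dimensions (M, L, T).
The dimension matrix has rank 3.
Independent dimensionless groups: 6 − 3 = 3.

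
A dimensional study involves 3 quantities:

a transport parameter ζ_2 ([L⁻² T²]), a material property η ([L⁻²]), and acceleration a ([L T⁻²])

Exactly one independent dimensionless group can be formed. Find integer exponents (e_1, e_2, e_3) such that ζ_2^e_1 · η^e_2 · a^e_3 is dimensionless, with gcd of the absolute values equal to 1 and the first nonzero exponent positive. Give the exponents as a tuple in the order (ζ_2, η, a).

(2, -1, 2)

L: e_1·(-2) + e_2·(-2) + e_3·(1) = 0
T: e_1·(2) + e_2·(0) + e_3·(-2) = 0
Solving this homogeneous linear system for the smallest-integer solution (first nonzero entry positive) gives (2, -1, 2).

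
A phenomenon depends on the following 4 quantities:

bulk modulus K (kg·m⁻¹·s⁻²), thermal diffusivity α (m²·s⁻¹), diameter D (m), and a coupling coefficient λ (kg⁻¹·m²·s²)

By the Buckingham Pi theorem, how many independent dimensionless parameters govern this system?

There are 4 variables and 3 base dimensions (M, L, T).
The dimension matrix has rank 3.
Independent dimensionless groups: 4 − 3 = 1.

1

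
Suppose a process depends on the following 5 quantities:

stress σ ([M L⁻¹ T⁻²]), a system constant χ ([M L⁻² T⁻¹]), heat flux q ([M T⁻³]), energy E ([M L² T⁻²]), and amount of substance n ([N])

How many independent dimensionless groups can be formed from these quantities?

1

There are 5 variables and 4 base dimensions (M, L, T, N).
The dimension matrix has rank 4.
Independent dimensionless groups: 5 − 4 = 1.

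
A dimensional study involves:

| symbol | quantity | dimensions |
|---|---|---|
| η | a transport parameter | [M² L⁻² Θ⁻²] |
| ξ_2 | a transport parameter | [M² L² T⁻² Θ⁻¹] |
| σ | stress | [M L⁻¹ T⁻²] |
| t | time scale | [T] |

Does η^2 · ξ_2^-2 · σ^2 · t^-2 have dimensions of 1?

Sum the exponent of each base dimension across the product:
  M: 2·[η]_M − 2·[ξ_2]_M + 2·[σ]_M − 2·[t]_M = 2·(2) − 2·(2) + 2·(1) − 2·(0) = 2
  L: 2·[η]_L − 2·[ξ_2]_L + 2·[σ]_L − 2·[t]_L = 2·(-2) − 2·(2) + 2·(-1) − 2·(0) = -10
  T: 2·[η]_T − 2·[ξ_2]_T + 2·[σ]_T − 2·[t]_T = 2·(0) − 2·(-2) + 2·(-2) − 2·(1) = -2
  Θ: 2·[η]_Θ − 2·[ξ_2]_Θ + 2·[σ]_Θ − 2·[t]_Θ = 2·(-2) − 2·(-1) + 2·(0) − 2·(0) = -2
Net dimensions [M² L⁻¹⁰ T⁻² Θ⁻²] ≠ [1] — not dimensionless.

no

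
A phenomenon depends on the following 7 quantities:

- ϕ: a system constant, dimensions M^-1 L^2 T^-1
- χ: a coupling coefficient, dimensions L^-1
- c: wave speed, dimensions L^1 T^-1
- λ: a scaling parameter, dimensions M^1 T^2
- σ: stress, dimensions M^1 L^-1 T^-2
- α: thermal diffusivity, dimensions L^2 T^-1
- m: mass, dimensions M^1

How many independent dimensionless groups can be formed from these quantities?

4

There are 7 variables and 3 base dimensions (M, L, T).
The dimension matrix has rank 3.
Independent dimensionless groups: 7 − 3 = 4.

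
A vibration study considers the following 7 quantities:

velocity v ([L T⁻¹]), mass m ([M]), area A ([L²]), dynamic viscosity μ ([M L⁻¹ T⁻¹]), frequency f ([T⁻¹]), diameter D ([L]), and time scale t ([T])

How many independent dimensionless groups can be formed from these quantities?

There are 7 variables and 3 base dimensions (M, L, T).
The dimension matrix has rank 3.
Independent dimensionless groups: 7 − 3 = 4.

4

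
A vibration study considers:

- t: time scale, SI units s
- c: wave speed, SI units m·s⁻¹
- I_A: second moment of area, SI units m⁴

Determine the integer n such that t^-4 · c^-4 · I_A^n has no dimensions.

1

Balance the L exponent: (4)·n from I_A, plus −4·(0) − 4·(1) = -4 from the rest, must sum to zero.
4n − 4 = 0, so n = 1.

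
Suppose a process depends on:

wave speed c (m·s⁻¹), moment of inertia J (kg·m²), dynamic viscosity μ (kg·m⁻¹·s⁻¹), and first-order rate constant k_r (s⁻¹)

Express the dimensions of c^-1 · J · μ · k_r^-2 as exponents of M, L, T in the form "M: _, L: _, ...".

M: 2, L: 0, T: 2

Collect each base-dimension exponent across the product:
  M: −(0) + (1) + (1) − 2·(0) = 2
  L: −(1) + (2) + (-1) − 2·(0) = 0
  T: −(-1) + (0) + (-1) − 2·(-1) = 2
So the dimensions are [M² T²].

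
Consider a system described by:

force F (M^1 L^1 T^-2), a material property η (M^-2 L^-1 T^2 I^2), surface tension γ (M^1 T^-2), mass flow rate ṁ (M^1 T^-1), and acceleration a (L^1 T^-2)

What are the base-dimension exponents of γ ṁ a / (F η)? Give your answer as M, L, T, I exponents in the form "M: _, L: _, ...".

M: 3, L: 1, T: -5, I: -2

Collect each base-dimension exponent across the product:
  M: −(1) − (-2) + (1) + (1) + (0) = 3
  L: −(1) − (-1) + (0) + (0) + (1) = 1
  T: −(-2) − (2) + (-2) + (-1) + (-2) = -5
  I: −(0) − (2) + (0) + (0) + (0) = -2
So the dimensions are [M³ L T⁻⁵ I⁻²].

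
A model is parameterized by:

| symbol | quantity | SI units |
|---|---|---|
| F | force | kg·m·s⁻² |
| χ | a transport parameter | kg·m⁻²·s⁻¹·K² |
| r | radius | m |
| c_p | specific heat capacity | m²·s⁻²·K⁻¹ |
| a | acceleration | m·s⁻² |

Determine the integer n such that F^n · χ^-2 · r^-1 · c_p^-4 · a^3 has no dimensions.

2

Balance the M exponent: (1)·n from F, plus −2·(1) − (0) − 4·(0) + 3·(0) = -2 from the rest, must sum to zero.
n − 2 = 0, so n = 2.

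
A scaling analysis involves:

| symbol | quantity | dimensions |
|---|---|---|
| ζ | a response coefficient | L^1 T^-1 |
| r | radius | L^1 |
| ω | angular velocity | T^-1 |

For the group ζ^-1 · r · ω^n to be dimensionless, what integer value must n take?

Balance the T exponent: (-1)·n from ω, plus −(-1) + (0) = 1 from the rest, must sum to zero.
−n + 1 = 0, so n = 1.

1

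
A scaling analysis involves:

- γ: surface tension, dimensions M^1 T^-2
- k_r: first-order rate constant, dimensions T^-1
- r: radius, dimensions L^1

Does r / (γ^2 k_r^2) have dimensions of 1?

no

Sum the exponent of each base dimension across the product:
  M: −2·[γ]_M − 2·[k_r]_M + [r]_M = −2·(1) − 2·(0) + (0) = -2
  L: −2·[γ]_L − 2·[k_r]_L + [r]_L = −2·(0) − 2·(0) + (1) = 1
  T: −2·[γ]_T − 2·[k_r]_T + [r]_T = −2·(-2) − 2·(-1) + (0) = 6
Net dimensions [M⁻² L T⁶] ≠ [1] — not dimensionless.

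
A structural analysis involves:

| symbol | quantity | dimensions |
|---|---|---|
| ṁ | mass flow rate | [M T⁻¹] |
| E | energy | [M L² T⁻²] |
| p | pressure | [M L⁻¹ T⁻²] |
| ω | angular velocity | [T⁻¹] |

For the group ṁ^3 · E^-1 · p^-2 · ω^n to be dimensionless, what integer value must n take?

3

Balance the T exponent: (-1)·n from ω, plus 3·(-1) − (-2) − 2·(-2) = 3 from the rest, must sum to zero.
−n + 3 = 0, so n = 3.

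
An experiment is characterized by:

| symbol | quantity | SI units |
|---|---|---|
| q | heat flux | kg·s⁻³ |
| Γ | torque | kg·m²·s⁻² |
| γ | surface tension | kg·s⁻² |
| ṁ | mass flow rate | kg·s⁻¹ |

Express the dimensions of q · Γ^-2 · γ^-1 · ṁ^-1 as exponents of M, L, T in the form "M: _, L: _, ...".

M: -3, L: -4, T: 4

Collect each base-dimension exponent across the product:
  M: (1) − 2·(1) − (1) − (1) = -3
  L: (0) − 2·(2) − (0) − (0) = -4
  T: (-3) − 2·(-2) − (-2) − (-1) = 4
So the dimensions are [M⁻³ L⁻⁴ T⁴].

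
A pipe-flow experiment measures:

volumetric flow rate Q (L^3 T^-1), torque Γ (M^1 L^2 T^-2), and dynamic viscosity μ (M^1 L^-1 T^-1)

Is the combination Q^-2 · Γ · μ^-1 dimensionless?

no

Sum the exponent of each base dimension across the product:
  M: −2·[Q]_M + [Γ]_M − [μ]_M = −2·(0) + (1) − (1) = 0
  L: −2·[Q]_L + [Γ]_L − [μ]_L = −2·(3) + (2) − (-1) = -3
  T: −2·[Q]_T + [Γ]_T − [μ]_T = −2·(-1) + (-2) − (-1) = 1
Net dimensions [L⁻³ T] ≠ [1] — not dimensionless.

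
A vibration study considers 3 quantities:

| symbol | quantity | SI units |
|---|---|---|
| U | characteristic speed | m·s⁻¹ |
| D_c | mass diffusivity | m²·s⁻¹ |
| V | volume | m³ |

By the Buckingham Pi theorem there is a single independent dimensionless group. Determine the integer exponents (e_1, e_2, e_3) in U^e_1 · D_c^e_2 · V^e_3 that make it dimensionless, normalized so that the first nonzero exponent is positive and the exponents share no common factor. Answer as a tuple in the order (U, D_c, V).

L: e_1·(1) + e_2·(2) + e_3·(3) = 0
T: e_1·(-1) + e_2·(-1) + e_3·(0) = 0
Solving this homogeneous linear system for the smallest-integer solution (first nonzero entry positive) gives (3, -3, 1).

(3, -3, 1)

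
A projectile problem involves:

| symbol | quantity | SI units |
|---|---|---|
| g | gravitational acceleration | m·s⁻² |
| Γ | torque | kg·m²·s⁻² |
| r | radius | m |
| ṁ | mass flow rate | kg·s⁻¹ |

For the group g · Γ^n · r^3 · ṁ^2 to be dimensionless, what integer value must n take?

Balance the M exponent: (1)·n from Γ, plus (0) + 3·(0) + 2·(1) = 2 from the rest, must sum to zero.
n + 2 = 0, so n = -2.

-2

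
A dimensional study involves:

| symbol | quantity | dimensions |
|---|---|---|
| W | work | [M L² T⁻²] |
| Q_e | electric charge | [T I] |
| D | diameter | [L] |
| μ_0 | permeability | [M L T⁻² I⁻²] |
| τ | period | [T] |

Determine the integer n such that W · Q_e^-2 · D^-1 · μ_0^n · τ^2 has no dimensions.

-1

Balance the M exponent: (1)·n from μ_0, plus (1) − 2·(0) − (0) + 2·(0) = 1 from the rest, must sum to zero.
n + 1 = 0, so n = -1.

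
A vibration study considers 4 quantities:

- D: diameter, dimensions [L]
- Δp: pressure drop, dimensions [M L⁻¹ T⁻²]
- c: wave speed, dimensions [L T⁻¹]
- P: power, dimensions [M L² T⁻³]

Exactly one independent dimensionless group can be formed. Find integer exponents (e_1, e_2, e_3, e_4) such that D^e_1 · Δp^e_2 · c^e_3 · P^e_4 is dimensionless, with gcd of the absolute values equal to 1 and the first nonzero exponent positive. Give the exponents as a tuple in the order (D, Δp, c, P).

M: e_1·(0) + e_2·(1) + e_3·(0) + e_4·(1) = 0
L: e_1·(1) + e_2·(-1) + e_3·(1) + e_4·(2) = 0
T: e_1·(0) + e_2·(-2) + e_3·(-1) + e_4·(-3) = 0
Solving this homogeneous linear system for the smallest-integer solution (first nonzero entry positive) gives (2, 1, 1, -1).

(2, 1, 1, -1)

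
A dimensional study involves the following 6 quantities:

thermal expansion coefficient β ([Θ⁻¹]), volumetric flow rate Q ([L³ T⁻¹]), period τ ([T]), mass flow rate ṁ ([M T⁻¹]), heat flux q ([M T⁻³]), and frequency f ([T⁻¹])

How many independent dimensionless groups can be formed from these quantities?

2

There are 6 variables and 4 base dimensions (M, L, T, Θ).
The dimension matrix has rank 4.
Independent dimensionless groups: 6 − 4 = 2.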